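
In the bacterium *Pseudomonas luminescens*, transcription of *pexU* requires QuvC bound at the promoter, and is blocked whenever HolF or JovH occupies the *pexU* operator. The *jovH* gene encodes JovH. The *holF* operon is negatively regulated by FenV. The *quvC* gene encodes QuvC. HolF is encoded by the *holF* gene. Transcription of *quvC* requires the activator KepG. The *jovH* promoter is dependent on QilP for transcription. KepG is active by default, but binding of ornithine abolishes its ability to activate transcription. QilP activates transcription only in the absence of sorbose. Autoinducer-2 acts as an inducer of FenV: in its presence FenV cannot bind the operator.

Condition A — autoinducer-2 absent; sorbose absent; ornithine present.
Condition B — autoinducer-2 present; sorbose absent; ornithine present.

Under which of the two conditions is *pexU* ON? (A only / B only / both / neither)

Condition A:
Autoinducer-2 is absent, so FenV is active.
With repressor FenV bound, *holF* is not transcribed.
So HolF is not produced.
Sorbose is absent, so QilP is active.
No repressor is bound and QilP is active, so *jovH* is transcribed.
So JovH is produced and active.
Ornithine is present, so KepG is inactive.
Required activator KepG is absent, so *quvC* is not transcribed.
So QuvC is not produced.
With repressor JovH bound, *pexU* is not transcribed.
→ *pexU* is OFF in A.
Condition B:
Autoinducer-2 is present, so FenV is inactive.
With no repressor bound, *holF* is transcribed.
So HolF is produced and active.
Sorbose is absent, so QilP is active.
No repressor is bound and QilP is active, so *jovH* is transcribed.
So JovH is produced and active.
Ornithine is present, so KepG is inactive.
Required activator KepG is absent, so *quvC* is not transcribed.
So QuvC is not produced.
With repressor HolF bound, *pexU* is not transcribed.
→ *pexU* is OFF in B.

neither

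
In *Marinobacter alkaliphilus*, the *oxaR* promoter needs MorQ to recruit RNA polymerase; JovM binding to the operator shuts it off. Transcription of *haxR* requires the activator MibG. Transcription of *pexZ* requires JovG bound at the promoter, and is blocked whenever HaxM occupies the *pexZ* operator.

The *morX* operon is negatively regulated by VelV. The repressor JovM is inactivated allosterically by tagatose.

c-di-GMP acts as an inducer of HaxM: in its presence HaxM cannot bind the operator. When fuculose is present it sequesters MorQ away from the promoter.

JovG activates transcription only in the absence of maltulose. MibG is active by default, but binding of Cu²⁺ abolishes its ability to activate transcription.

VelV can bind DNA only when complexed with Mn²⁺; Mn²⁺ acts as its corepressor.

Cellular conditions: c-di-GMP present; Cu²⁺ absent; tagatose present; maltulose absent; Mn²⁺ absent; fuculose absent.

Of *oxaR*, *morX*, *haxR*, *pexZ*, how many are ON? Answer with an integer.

4

Tagatose is present, so JovM is inactive.
Fuculose is absent, so MorQ is active.
No repressor is bound and MorQ is active, so *oxaR* is transcribed.
→ *oxaR* is ON.
Mn²⁺ is absent, so VelV is inactive.
With no repressor bound, *morX* is transcribed.
→ *morX* is ON.
Cu²⁺ is absent, so MibG is active.
No repressor is bound and MibG is active, so *haxR* is transcribed.
→ *haxR* is ON.
c-di-GMP is present, so HaxM is inactive.
Maltulose is absent, so JovG is active.
No repressor is bound and JovG is active, so *pexZ* is transcribed.
→ *pexZ* is ON.
4 of the 4 genes are transcribed.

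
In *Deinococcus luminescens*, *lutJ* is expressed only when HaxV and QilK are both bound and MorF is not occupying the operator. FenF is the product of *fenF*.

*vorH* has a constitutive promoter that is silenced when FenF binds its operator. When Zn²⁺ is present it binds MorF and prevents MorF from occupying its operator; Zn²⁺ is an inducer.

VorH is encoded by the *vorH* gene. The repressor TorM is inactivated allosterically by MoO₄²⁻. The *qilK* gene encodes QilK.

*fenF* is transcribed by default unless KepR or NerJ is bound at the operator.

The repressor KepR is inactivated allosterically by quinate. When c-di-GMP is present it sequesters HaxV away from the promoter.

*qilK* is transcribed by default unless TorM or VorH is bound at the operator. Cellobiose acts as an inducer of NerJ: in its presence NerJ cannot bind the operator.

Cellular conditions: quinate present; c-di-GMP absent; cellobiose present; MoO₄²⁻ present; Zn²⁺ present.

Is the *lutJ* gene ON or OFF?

c-di-GMP is absent, so HaxV is active.
Zn²⁺ is present, so MorF is inactive.
MoO₄²⁻ is present, so TorM is inactive.
Quinate is present, so KepR is inactive.
Cellobiose is present, so NerJ is inactive.
With no repressor bound, *fenF* is transcribed.
So FenF is produced and active.
With repressor FenF bound, *vorH* is not transcribed.
So VorH is not produced.
With no repressor bound, *qilK* is transcribed.
So QilK is produced and active.
No repressor is bound and HaxV and QilK are active, so *lutJ* is transcribed.

ON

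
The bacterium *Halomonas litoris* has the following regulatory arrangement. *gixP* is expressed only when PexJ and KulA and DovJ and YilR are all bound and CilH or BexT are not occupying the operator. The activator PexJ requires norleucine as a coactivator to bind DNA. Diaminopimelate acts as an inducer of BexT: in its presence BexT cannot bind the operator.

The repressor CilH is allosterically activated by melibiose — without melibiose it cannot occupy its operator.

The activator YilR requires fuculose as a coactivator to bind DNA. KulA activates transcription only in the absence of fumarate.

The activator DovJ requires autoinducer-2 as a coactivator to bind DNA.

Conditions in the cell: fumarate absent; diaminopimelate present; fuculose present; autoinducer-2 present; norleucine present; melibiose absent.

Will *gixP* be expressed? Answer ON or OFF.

ON

Norleucine is present, so PexJ is active.
Fumarate is absent, so KulA is active.
Autoinducer-2 is present, so DovJ is active.
Melibiose is absent, so CilH is inactive.
Fuculose is present, so YilR is active.
Diaminopimelate is present, so BexT is inactive.
No repressor is bound and PexJ and KulA and DovJ and YilR are active, so *gixP* is transcribed.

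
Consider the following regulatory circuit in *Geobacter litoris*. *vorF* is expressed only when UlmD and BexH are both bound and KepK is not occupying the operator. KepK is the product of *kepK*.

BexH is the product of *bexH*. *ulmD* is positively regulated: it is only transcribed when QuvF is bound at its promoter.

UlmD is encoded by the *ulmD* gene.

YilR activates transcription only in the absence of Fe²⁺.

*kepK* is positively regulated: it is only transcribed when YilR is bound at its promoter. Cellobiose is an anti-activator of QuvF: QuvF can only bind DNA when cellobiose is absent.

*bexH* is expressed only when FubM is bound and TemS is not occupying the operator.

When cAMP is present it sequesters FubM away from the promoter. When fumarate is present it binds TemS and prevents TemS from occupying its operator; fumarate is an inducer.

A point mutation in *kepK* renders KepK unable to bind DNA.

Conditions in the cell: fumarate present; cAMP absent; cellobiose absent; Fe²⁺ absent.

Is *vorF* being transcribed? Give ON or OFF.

Cellobiose is absent, so QuvF is active.
No repressor is bound and QuvF is active, so *ulmD* is transcribed.
So UlmD is produced and active.
cAMP is absent, so FubM is active.
Fumarate is present, so TemS is inactive.
No repressor is bound and FubM is active, so *bexH* is transcribed.
So BexH is produced and active.
KepK is non-functional in this strain, so it has no effect.
No repressor is bound and UlmD and BexH are active, so *vorF* is transcribed.

ON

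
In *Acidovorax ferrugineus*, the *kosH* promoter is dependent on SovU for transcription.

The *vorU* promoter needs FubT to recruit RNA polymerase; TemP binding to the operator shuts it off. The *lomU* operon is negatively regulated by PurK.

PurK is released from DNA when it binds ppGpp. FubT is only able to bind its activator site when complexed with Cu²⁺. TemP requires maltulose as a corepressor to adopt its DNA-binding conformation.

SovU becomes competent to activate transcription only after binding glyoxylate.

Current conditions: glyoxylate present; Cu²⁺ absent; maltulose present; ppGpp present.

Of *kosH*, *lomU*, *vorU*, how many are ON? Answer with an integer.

2

Glyoxylate is present, so SovU is active.
No repressor is bound and SovU is active, so *kosH* is transcribed.
→ *kosH* is ON.
ppGpp is present, so PurK is inactive.
With no repressor bound, *lomU* is transcribed.
→ *lomU* is ON.
Cu²⁺ is absent, so FubT is inactive.
Maltulose is present, so TemP is active.
With repressor TemP bound, *vorU* is not transcribed.
→ *vorU* is OFF.
2 of the 3 genes are transcribed.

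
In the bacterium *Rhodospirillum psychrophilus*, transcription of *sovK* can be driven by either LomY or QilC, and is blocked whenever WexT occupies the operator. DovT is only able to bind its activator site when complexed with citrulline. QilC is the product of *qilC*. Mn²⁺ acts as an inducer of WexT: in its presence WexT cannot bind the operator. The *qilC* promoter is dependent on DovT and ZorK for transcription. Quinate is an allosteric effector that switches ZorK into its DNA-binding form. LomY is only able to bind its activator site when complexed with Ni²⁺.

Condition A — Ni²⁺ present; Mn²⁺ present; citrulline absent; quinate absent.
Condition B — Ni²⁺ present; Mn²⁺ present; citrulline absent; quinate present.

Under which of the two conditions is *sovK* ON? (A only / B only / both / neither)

both

Condition A:
Ni²⁺ is present, so LomY is active.
Mn²⁺ is present, so WexT is inactive.
Citrulline is absent, so DovT is inactive.
Quinate is absent, so ZorK is inactive.
Required activator DovT is absent, so *qilC* is not transcribed.
So QilC is not produced.
Activator LomY is present, so *sovK* is transcribed.
→ *sovK* is ON in A.
Condition B:
Ni²⁺ is present, so LomY is active.
Mn²⁺ is present, so WexT is inactive.
Citrulline is absent, so DovT is inactive.
Quinate is present, so ZorK is active.
Required activator DovT is absent, so *qilC* is not transcribed.
So QilC is not produced.
Activator LomY is present, so *sovK* is transcribed.
→ *sovK* is ON in B.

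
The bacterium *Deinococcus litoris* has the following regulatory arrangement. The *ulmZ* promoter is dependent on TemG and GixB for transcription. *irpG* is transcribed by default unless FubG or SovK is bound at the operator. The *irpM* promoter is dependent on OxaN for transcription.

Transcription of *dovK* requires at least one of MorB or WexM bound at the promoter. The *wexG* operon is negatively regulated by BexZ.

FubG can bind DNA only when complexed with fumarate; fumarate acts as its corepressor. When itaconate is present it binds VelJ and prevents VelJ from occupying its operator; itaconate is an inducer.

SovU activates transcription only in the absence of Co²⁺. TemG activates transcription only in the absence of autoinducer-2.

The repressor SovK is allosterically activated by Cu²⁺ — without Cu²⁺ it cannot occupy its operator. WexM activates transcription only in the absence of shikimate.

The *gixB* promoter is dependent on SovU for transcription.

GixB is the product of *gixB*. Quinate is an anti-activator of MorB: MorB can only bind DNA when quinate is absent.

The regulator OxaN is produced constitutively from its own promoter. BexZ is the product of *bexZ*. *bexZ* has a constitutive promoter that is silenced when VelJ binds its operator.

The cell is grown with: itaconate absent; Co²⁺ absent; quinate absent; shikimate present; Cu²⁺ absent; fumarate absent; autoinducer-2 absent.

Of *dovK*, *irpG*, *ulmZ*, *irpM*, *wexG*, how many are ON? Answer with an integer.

Quinate is absent, so MorB is active.
Shikimate is present, so WexM is inactive.
Activator MorB is present, so *dovK* is transcribed.
→ *dovK* is ON.
Fumarate is absent, so FubG is inactive.
Cu²⁺ is absent, so SovK is inactive.
With no repressor bound, *irpG* is transcribed.
→ *irpG* is ON.
Autoinducer-2 is absent, so TemG is active.
Co²⁺ is absent, so SovU is active.
No repressor is bound and SovU is active, so *gixB* is transcribed.
So GixB is produced and active.
No repressor is bound and TemG and GixB are active, so *ulmZ* is transcribed.
→ *ulmZ* is ON.
OxaN is produced constitutively and is active.
No repressor is bound and OxaN is active, so *irpM* is transcribed.
→ *irpM* is ON.
Itaconate is absent, so VelJ is active.
With repressor VelJ bound, *bexZ* is not transcribed.
So BexZ is not produced.
With no repressor bound, *wexG* is transcribed.
→ *wexG* is ON.
5 of the 5 genes are transcribed.

5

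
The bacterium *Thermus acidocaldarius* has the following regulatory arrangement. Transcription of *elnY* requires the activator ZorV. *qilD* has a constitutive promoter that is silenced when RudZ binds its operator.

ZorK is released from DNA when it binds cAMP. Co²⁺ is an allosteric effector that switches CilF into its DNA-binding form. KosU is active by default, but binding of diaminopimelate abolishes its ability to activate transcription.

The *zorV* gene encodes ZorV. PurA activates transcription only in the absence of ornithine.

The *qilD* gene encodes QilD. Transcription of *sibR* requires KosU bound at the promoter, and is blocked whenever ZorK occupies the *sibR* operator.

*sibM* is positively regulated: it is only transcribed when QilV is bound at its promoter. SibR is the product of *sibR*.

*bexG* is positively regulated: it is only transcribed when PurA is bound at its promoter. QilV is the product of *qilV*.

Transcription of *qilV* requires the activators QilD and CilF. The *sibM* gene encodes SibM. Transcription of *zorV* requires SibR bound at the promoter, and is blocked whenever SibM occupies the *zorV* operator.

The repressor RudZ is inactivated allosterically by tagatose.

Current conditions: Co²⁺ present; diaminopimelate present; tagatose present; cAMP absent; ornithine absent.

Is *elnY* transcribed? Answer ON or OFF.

OFF

Tagatose is present, so RudZ is inactive.
With no repressor bound, *qilD* is transcribed.
So QilD is produced and active.
Co²⁺ is present, so CilF is active.
No repressor is bound and QilD and CilF are active, so *qilV* is transcribed.
So QilV is produced and active.
No repressor is bound and QilV is active, so *sibM* is transcribed.
So SibM is produced and active.
Diaminopimelate is present, so KosU is inactive.
cAMP is absent, so ZorK is active.
With repressor ZorK bound, *sibR* is not transcribed.
So SibR is not produced.
With repressor SibM bound, *zorV* is not transcribed.
So ZorV is not produced.
Required activator ZorV is absent, so *elnY* is not transcribed.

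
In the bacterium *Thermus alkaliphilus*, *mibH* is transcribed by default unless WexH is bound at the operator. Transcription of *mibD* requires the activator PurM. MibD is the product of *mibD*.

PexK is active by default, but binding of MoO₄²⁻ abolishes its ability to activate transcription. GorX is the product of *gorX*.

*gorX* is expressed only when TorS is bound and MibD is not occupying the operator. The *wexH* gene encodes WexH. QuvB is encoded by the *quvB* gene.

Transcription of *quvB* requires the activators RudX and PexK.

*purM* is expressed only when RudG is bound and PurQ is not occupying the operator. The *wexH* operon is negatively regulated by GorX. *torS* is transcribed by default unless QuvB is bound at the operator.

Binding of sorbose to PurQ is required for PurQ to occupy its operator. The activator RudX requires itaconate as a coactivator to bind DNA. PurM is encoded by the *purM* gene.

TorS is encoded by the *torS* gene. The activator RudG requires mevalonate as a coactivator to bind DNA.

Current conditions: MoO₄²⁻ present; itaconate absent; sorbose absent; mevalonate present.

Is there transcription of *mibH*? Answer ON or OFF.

Itaconate is absent, so RudX is inactive.
MoO₄²⁻ is present, so PexK is inactive.
Required activator RudX is absent, so *quvB* is not transcribed.
So QuvB is not produced.
With no repressor bound, *torS* is transcribed.
So TorS is produced and active.
Sorbose is absent, so PurQ is inactive.
Mevalonate is present, so RudG is active.
No repressor is bound and RudG is active, so *purM* is transcribed.
So PurM is produced and active.
No repressor is bound and PurM is active, so *mibD* is transcribed.
So MibD is produced and active.
With repressor MibD bound, *gorX* is not transcribed.
So GorX is not produced.
With no repressor bound, *wexH* is transcribed.
So WexH is produced and active.
With repressor WexH bound, *mibH* is not transcribed.

OFF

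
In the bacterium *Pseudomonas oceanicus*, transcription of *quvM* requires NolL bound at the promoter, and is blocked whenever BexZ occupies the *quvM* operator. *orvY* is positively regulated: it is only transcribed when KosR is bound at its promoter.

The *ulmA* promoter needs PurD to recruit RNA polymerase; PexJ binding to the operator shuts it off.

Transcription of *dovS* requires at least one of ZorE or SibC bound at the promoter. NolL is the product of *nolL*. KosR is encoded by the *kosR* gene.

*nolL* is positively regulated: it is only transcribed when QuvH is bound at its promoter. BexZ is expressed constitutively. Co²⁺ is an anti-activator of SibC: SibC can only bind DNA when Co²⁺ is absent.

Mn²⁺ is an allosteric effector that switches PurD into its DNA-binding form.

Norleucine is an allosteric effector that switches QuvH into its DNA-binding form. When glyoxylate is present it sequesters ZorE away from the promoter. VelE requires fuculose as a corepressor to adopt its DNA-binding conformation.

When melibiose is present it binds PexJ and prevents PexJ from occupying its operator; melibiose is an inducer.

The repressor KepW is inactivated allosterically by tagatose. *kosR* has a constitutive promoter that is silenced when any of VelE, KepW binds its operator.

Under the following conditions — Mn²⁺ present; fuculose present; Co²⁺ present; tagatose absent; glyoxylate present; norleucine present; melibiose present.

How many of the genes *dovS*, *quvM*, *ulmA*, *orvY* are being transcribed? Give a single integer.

1

Glyoxylate is present, so ZorE is inactive.
Co²⁺ is present, so SibC is inactive.
No activator is available at the *dovS* promoter, so *dovS* is not transcribed.
→ *dovS* is OFF.
BexZ is produced constitutively and is active.
Norleucine is present, so QuvH is active.
No repressor is bound and QuvH is active, so *nolL* is transcribed.
So NolL is produced and active.
With repressor BexZ bound, *quvM* is not transcribed.
→ *quvM* is OFF.
Mn²⁺ is present, so PurD is active.
Melibiose is present, so PexJ is inactive.
No repressor is bound and PurD is active, so *ulmA* is transcribed.
→ *ulmA* is ON.
Fuculose is present, so VelE is active.
Tagatose is absent, so KepW is active.
With repressor VelE bound, *kosR* is not transcribed.
So KosR is not produced.
Required activator KosR is absent, so *orvY* is not transcribed.
→ *orvY* is OFF.
1 of the 4 genes is transcribed.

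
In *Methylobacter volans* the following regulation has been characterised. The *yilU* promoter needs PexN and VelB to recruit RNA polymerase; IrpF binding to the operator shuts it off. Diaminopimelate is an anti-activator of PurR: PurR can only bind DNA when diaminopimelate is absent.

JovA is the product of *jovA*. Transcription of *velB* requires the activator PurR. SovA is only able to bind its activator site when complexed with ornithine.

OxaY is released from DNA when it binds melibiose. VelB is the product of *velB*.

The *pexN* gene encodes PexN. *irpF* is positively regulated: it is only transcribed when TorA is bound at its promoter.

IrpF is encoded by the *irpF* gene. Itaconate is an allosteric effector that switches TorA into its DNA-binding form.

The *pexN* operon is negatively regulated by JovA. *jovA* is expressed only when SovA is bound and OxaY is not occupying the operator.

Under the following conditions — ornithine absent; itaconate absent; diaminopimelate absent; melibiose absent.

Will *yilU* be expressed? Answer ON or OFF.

ON

Ornithine is absent, so SovA is inactive.
Melibiose is absent, so OxaY is active.
With repressor OxaY bound, *jovA* is not transcribed.
So JovA is not produced.
With no repressor bound, *pexN* is transcribed.
So PexN is produced and active.
Itaconate is absent, so TorA is inactive.
Required activator TorA is absent, so *irpF* is not transcribed.
So IrpF is not produced.
Diaminopimelate is absent, so PurR is active.
No repressor is bound and PurR is active, so *velB* is transcribed.
So VelB is produced and active.
No repressor is bound and PexN and VelB are active, so *yilU* is transcribed.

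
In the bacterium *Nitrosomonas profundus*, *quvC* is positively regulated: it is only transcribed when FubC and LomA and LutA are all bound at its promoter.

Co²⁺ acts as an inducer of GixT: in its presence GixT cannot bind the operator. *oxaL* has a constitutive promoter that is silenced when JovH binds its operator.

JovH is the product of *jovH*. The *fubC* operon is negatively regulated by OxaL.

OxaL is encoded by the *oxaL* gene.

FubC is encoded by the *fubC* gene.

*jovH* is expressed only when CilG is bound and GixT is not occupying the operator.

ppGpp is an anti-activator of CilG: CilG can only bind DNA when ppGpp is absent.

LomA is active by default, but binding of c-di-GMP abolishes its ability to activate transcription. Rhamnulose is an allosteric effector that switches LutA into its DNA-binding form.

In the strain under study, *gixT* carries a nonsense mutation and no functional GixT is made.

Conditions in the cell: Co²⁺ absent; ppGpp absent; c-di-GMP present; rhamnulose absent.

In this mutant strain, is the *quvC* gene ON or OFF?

GixT is non-functional in this strain, so it has no effect.
ppGpp is absent, so CilG is active.
No repressor is bound and CilG is active, so *jovH* is transcribed.
So JovH is produced and active.
With repressor JovH bound, *oxaL* is not transcribed.
So OxaL is not produced.
With no repressor bound, *fubC* is transcribed.
So FubC is produced and active.
c-di-GMP is present, so LomA is inactive.
Rhamnulose is absent, so LutA is inactive.
Required activator LomA is absent, so *quvC* is not transcribed.

OFF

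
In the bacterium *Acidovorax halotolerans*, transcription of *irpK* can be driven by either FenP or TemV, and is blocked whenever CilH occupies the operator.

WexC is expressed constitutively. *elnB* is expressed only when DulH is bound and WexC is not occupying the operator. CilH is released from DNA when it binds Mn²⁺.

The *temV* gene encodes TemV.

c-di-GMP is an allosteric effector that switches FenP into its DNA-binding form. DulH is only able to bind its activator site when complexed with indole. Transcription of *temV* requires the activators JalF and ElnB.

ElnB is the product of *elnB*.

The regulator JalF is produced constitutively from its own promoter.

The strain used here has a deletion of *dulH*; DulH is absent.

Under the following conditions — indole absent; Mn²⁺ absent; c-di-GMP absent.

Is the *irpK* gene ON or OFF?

OFF

c-di-GMP is absent, so FenP is inactive.
JalF is produced constitutively and is active.
DulH is non-functional in this strain, so it has no effect.
WexC is produced constitutively and is active.
With repressor WexC bound, *elnB* is not transcribed.
So ElnB is not produced.
Required activator ElnB is absent, so *temV* is not transcribed.
So TemV is not produced.
Mn²⁺ is absent, so CilH is active.
With repressor CilH bound, *irpK* is not transcribed.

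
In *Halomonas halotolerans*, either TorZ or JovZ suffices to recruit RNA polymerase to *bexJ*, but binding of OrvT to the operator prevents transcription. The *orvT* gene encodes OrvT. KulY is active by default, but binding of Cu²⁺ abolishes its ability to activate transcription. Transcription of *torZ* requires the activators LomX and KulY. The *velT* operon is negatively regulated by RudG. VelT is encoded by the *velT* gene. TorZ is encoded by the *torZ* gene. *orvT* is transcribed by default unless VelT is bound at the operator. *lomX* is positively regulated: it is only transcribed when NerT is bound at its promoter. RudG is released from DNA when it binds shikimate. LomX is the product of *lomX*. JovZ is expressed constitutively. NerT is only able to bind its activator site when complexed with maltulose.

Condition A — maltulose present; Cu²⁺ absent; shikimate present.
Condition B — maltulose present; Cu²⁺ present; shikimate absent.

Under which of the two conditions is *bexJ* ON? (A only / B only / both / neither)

Condition A:
Maltulose is present, so NerT is active.
No repressor is bound and NerT is active, so *lomX* is transcribed.
So LomX is produced and active.
Cu²⁺ is absent, so KulY is active.
No repressor is bound and LomX and KulY are active, so *torZ* is transcribed.
So TorZ is produced and active.
Shikimate is present, so RudG is inactive.
With no repressor bound, *velT* is transcribed.
So VelT is produced and active.
With repressor VelT bound, *orvT* is not transcribed.
So OrvT is not produced.
JovZ is produced constitutively and is active.
Activator TorZ is present, so *bexJ* is transcribed.
→ *bexJ* is ON in A.
Condition B:
Maltulose is present, so NerT is active.
No repressor is bound and NerT is active, so *lomX* is transcribed.
So LomX is produced and active.
Cu²⁺ is present, so KulY is inactive.
Required activator KulY is absent, so *torZ* is not transcribed.
So TorZ is not produced.
Shikimate is absent, so RudG is active.
With repressor RudG bound, *velT* is not transcribed.
So VelT is not produced.
With no repressor bound, *orvT* is transcribed.
So OrvT is produced and active.
JovZ is produced constitutively and is active.
With repressor OrvT bound, *bexJ* is not transcribed.
→ *bexJ* is OFF in B.

A only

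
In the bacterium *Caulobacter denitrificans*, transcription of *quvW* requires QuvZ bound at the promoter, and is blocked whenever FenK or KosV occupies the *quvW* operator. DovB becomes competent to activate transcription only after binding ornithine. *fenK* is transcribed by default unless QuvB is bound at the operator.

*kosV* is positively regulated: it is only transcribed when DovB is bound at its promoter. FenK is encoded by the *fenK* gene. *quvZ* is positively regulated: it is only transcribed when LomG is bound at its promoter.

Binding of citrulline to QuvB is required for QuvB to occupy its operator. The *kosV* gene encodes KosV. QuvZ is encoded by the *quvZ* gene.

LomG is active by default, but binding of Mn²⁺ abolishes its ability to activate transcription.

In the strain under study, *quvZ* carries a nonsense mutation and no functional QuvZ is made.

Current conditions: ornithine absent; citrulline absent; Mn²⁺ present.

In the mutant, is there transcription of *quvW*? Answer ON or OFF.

Citrulline is absent, so QuvB is inactive.
With no repressor bound, *fenK* is transcribed.
So FenK is produced and active.
Ornithine is absent, so DovB is inactive.
Required activator DovB is absent, so *kosV* is not transcribed.
So KosV is not produced.
QuvZ is non-functional in this strain, so it has no effect.
With repressor FenK bound, *quvW* is not transcribed.

OFF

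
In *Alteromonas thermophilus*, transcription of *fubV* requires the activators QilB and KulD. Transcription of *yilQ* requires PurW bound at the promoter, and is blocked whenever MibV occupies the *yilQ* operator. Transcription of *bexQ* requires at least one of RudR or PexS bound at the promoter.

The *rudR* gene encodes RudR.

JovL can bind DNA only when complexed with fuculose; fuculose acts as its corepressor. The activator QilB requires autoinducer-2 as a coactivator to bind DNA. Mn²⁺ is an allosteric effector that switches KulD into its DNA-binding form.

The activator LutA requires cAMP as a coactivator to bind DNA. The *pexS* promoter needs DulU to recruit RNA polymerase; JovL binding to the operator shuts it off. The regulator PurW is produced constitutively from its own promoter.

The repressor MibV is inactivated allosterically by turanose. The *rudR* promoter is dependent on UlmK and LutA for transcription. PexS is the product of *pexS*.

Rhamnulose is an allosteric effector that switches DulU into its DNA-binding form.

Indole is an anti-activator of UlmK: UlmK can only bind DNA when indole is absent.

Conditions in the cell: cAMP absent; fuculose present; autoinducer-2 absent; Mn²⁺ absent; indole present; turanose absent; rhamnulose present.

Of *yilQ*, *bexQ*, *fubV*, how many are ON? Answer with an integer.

0

Turanose is absent, so MibV is active.
PurW is produced constitutively and is active.
With repressor MibV bound, *yilQ* is not transcribed.
→ *yilQ* is OFF.
Indole is present, so UlmK is inactive.
cAMP is absent, so LutA is inactive.
Required activator UlmK is absent, so *rudR* is not transcribed.
So RudR is not produced.
Rhamnulose is present, so DulU is active.
Fuculose is present, so JovL is active.
With repressor JovL bound, *pexS* is not transcribed.
So PexS is not produced.
No activator is available at the *bexQ* promoter, so *bexQ* is not transcribed.
→ *bexQ* is OFF.
Autoinducer-2 is absent, so QilB is inactive.
Mn²⁺ is absent, so KulD is inactive.
Required activator QilB is absent, so *fubV* is not transcribed.
→ *fubV* is OFF.
0 of the 3 genes are transcribed.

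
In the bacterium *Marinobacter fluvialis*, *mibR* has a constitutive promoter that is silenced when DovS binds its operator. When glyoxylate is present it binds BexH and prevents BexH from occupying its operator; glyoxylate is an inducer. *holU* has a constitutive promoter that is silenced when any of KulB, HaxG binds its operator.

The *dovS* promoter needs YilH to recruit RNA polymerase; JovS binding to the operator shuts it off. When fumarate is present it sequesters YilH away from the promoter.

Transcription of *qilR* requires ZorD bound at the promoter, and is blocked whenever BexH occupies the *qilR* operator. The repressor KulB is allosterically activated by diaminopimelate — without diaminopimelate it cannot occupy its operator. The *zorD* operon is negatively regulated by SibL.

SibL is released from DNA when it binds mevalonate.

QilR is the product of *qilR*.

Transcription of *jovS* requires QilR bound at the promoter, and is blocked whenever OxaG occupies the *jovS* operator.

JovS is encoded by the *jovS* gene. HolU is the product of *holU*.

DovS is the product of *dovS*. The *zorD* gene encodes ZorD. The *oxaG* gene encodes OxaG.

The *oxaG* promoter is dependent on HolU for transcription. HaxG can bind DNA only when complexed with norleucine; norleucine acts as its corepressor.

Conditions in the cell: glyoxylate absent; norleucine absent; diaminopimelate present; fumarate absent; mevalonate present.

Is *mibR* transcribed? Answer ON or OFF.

OFF

Diaminopimelate is present, so KulB is active.
Norleucine is absent, so HaxG is inactive.
With repressor KulB bound, *holU* is not transcribed.
So HolU is not produced.
Required activator HolU is absent, so *oxaG* is not transcribed.
So OxaG is not produced.
Mevalonate is present, so SibL is inactive.
With no repressor bound, *zorD* is transcribed.
So ZorD is produced and active.
Glyoxylate is absent, so BexH is active.
With repressor BexH bound, *qilR* is not transcribed.
So QilR is not produced.
Required activator QilR is absent, so *jovS* is not transcribed.
So JovS is not produced.
Fumarate is absent, so YilH is active.
No repressor is bound and YilH is active, so *dovS* is transcribed.
So DovS is produced and active.
With repressor DovS bound, *mibR* is not transcribed.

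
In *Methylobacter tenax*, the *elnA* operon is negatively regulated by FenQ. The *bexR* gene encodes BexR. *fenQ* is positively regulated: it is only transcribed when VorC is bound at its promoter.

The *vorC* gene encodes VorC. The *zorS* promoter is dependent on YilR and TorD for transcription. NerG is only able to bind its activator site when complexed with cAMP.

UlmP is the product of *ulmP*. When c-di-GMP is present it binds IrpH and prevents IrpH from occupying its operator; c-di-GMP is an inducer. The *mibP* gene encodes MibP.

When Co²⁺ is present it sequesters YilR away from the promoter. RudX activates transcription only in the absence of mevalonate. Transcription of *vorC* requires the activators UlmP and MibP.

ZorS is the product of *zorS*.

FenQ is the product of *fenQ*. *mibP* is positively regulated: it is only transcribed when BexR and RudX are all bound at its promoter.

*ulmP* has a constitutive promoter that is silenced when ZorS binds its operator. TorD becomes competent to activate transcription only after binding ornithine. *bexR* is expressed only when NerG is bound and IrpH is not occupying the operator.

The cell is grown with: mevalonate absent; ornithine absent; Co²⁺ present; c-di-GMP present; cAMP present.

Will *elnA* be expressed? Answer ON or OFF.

OFF

Co²⁺ is present, so YilR is inactive.
Ornithine is absent, so TorD is inactive.
Required activator YilR is absent, so *zorS* is not transcribed.
So ZorS is not produced.
With no repressor bound, *ulmP* is transcribed.
So UlmP is produced and active.
c-di-GMP is present, so IrpH is inactive.
cAMP is present, so NerG is active.
No repressor is bound and NerG is active, so *bexR* is transcribed.
So BexR is produced and active.
Mevalonate is absent, so RudX is active.
No repressor is bound and BexR and RudX are active, so *mibP* is transcribed.
So MibP is produced and active.
No repressor is bound and UlmP and MibP are active, so *vorC* is transcribed.
So VorC is produced and active.
No repressor is bound and VorC is active, so *fenQ* is transcribed.
So FenQ is produced and active.
With repressor FenQ bound, *elnA* is not transcribed.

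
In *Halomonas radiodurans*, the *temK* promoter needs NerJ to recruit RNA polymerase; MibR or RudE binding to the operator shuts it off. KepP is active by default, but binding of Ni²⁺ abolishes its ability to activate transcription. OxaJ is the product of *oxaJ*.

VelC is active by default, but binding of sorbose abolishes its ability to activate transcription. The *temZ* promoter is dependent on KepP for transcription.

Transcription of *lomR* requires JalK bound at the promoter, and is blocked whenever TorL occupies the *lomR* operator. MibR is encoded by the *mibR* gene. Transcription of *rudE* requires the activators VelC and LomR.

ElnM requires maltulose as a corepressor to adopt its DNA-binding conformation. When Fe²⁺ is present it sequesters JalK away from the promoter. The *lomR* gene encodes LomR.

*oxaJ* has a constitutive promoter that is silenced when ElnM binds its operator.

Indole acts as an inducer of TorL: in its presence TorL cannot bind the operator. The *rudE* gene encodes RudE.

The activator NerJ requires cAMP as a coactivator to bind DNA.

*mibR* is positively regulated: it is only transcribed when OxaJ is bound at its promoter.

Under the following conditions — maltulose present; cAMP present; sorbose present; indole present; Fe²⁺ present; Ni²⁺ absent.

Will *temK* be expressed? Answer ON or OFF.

ON

Maltulose is present, so ElnM is active.
With repressor ElnM bound, *oxaJ* is not transcribed.
So OxaJ is not produced.
Required activator OxaJ is absent, so *mibR* is not transcribed.
So MibR is not produced.
Sorbose is present, so VelC is inactive.
Indole is present, so TorL is inactive.
Fe²⁺ is present, so JalK is inactive.
Required activator JalK is absent, so *lomR* is not transcribed.
So LomR is not produced.
Required activator VelC is absent, so *rudE* is not transcribed.
So RudE is not produced.
cAMP is present, so NerJ is active.
No repressor is bound and NerJ is active, so *temK* is transcribed.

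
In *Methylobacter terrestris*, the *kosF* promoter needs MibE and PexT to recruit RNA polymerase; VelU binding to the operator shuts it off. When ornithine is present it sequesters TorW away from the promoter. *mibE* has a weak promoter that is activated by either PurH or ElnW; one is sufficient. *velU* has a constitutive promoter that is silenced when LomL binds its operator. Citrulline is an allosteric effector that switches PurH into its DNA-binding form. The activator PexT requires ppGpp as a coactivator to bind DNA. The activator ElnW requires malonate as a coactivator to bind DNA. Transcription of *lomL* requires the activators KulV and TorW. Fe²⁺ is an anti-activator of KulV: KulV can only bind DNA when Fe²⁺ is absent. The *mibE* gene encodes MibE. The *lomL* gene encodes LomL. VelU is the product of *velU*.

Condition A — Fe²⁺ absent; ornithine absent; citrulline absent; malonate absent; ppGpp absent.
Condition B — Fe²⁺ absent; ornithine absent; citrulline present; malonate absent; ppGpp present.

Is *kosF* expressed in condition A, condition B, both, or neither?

B only

Condition A:
Fe²⁺ is absent, so KulV is active.
Ornithine is absent, so TorW is active.
No repressor is bound and KulV and TorW are active, so *lomL* is transcribed.
So LomL is produced and active.
With repressor LomL bound, *velU* is not transcribed.
So VelU is not produced.
Citrulline is absent, so PurH is inactive.
Malonate is absent, so ElnW is inactive.
No activator is available at the *mibE* promoter, so *mibE* is not transcribed.
So MibE is not produced.
ppGpp is absent, so PexT is inactive.
Required activator MibE is absent, so *kosF* is not transcribed.
→ *kosF* is OFF in A.
Condition B:
Fe²⁺ is absent, so KulV is active.
Ornithine is absent, so TorW is active.
No repressor is bound and KulV and TorW are active, so *lomL* is transcribed.
So LomL is produced and active.
With repressor LomL bound, *velU* is not transcribed.
So VelU is not produced.
Citrulline is present, so PurH is active.
Malonate is absent, so ElnW is inactive.
Activator PurH is present, so *mibE* is transcribed.
So MibE is produced and active.
ppGpp is present, so PexT is active.
No repressor is bound and MibE and PexT are active, so *kosF* is transcribed.
→ *kosF* is ON in B.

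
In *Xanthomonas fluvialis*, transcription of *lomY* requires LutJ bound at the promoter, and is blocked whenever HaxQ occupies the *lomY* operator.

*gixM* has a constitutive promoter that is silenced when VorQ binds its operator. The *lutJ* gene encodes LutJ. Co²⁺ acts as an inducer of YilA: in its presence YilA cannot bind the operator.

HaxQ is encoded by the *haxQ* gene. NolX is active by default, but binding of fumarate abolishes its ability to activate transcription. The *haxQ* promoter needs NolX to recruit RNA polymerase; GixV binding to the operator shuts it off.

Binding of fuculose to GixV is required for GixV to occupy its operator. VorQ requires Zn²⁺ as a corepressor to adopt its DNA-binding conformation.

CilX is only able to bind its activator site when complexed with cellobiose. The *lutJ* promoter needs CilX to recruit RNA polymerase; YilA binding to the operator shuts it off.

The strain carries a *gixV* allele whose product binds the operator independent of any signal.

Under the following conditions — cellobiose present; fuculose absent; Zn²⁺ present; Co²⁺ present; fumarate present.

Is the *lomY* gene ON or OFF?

ON

Cellobiose is present, so CilX is active.
Co²⁺ is present, so YilA is inactive.
No repressor is bound and CilX is active, so *lutJ* is transcribed.
So LutJ is produced and active.
GixV is constitutively active in this strain.
Fumarate is present, so NolX is inactive.
With repressor GixV bound, *haxQ* is not transcribed.
So HaxQ is not produced.
No repressor is bound and LutJ is active, so *lomY* is transcribed.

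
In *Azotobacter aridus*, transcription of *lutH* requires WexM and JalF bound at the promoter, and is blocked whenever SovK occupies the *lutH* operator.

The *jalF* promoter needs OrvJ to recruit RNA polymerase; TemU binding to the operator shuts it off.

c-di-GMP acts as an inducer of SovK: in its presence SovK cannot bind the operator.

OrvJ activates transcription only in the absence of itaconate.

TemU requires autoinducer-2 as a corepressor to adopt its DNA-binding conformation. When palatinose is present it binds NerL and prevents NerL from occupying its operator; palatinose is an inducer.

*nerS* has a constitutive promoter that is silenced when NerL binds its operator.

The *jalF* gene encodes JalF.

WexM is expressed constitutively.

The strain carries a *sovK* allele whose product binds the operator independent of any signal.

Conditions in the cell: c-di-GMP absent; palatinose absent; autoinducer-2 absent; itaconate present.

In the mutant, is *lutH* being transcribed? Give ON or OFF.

WexM is produced constitutively and is active.
Autoinducer-2 is absent, so TemU is inactive.
Itaconate is present, so OrvJ is inactive.
Required activator OrvJ is absent, so *jalF* is not transcribed.
So JalF is not produced.
SovK is constitutively active in this strain.
With repressor SovK bound, *lutH* is not transcribed.

OFF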